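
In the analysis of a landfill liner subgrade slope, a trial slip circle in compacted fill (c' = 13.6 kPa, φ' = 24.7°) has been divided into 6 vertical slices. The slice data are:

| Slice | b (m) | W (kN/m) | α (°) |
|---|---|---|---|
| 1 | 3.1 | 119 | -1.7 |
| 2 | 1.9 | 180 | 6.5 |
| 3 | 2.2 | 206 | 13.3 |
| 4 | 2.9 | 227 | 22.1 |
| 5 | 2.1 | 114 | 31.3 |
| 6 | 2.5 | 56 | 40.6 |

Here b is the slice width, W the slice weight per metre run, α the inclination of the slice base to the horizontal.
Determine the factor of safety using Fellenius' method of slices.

FS = 2.49

Ordinary method of slices: FS = Σ[c'·Δl_i + (W_i cosα_i)·tanφ'] / Σ W_i sinα_i, with Δl_i = b_i / cosα_i.
Slice 1: Δl = 3.1/cos(-1.7°) = 3.101 m; N'_1 = 119·cos(-1.7°) = 118.9; c'Δl = 42.18; W sinα = -3.5
Slice 2: Δl = 1.9/cos6.5° = 1.912 m; N'_2 = 180·cos6.5° = 178.8; c'Δl = 26.01; W sinα = 20.4
Slice 3: Δl = 2.2/cos13.3° = 2.261 m; N'_3 = 206·cos13.3° = 200.5; c'Δl = 30.74; W sinα = 47.4
Slice 4: Δl = 2.9/cos22.1° = 3.130 m; N'_4 = 227·cos22.1° = 210.3; c'Δl = 42.57; W sinα = 85.4
Slice 5: Δl = 2.1/cos31.3° = 2.458 m; N'_5 = 114·cos31.3° = 97.4; c'Δl = 33.42; W sinα = 59.2
Slice 6: Δl = 2.5/cos40.6° = 3.293 m; N'_6 = 56·cos40.6° = 42.5; c'Δl = 44.78; W sinα = 36.4
Σc'Δl = 219.7 kN/m; ΣN' = 848.5 kN/m; ΣW sinα = 245.3 kN/m
Resisting = 219.7 + 848.5·tan24.7° = 219.7 + 390.3 = 610.0 kN/m
FS = 610.0 / 245.3 = 2.487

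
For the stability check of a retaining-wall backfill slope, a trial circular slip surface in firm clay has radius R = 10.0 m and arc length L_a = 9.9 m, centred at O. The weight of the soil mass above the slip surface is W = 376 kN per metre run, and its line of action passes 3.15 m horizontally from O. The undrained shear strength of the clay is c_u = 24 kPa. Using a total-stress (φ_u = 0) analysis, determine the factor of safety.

FS = 2.01

Taking moments about the centre O, the resisting moment is provided by the undrained shear strength acting along the arc:
M_R = c_u·L_a·R = 24·9.90·10.0 = 2376.0 kN·m/m
M_D = W·d = 376·3.15 = 1184.4 kN·m/m
FS = M_R / M_D = 2376.0 / 1184.4 = 2.006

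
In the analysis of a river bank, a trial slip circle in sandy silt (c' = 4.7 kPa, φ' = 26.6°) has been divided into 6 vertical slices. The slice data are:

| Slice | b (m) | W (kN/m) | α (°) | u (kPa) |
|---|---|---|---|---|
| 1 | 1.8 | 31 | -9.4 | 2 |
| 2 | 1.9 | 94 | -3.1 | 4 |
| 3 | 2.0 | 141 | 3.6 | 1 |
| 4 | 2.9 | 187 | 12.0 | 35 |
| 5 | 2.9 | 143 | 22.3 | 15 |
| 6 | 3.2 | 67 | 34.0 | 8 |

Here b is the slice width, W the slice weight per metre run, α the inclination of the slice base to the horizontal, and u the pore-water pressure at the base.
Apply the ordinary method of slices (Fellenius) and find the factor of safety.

Ordinary method of slices: FS = Σ[c'·Δl_i + (W_i cosα_i − u_i·Δl_i)·tanφ'] / Σ W_i sinα_i, with Δl_i = b_i / cosα_i.
Slice 1: Δl = 1.8/cos(-9.4°) = 1.824 m; N'_1 = 31·cos(-9.4°) − 2·1.824 = 26.9; c'Δl = 8.58; W sinα = -5.1
Slice 2: Δl = 1.9/cos(-3.1°) = 1.903 m; N'_2 = 94·cos(-3.1°) − 4·1.903 = 86.3; c'Δl = 8.94; W sinα = -5.1
Slice 3: Δl = 2.0/cos3.6° = 2.004 m; N'_3 = 141·cos3.6° − 1·2.004 = 138.7; c'Δl = 9.42; W sinα = 8.9
Slice 4: Δl = 2.9/cos12.0° = 2.965 m; N'_4 = 187·cos12.0° − 35·2.965 = 79.1; c'Δl = 13.93; W sinα = 38.9
Slice 5: Δl = 2.9/cos22.3° = 3.134 m; N'_5 = 143·cos22.3° − 15·3.134 = 85.3; c'Δl = 14.73; W sinα = 54.3
Slice 6: Δl = 3.2/cos34.0° = 3.860 m; N'_6 = 67·cos34.0° − 8·3.860 = 24.7; c'Δl = 18.14; W sinα = 37.5
Σc'Δl = 73.7 kN/m; ΣN' = 441.0 kN/m; ΣW sinα = 129.3 kN/m
Resisting = 73.7 + 441.0·tan26.6° = 73.7 + 220.8 = 294.6 kN/m
FS = 294.6 / 129.3 = 2.278

FS = 2.28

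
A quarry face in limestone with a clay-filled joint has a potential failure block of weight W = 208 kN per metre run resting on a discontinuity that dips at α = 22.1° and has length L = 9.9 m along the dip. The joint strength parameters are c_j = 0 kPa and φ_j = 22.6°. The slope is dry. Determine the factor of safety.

FS = 1.03

Resolving the block weight along and normal to the plane and applying the Mohr–Coulomb strength on the joint:
N' = W cosα = 208·cos22.1° = 192.7 kN/m
Driving force T = W sinα = 208·sin22.1° = 78.3 kN/m
Resisting force R = c_j·L + N'·tanφ_j = 0·9.9 + 192.7·tan22.6° = 0.0 + 80.2 = 80.2 kN/m
FS = R / T = 80.2 / 78.3 = 1.025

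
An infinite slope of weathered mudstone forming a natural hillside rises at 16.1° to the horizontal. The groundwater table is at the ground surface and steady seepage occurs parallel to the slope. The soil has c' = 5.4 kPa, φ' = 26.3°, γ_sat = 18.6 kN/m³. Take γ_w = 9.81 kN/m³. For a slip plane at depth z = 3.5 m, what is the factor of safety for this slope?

With seepage parallel to the slope and the water table at the surface, the effective normal stress on the slip plane uses the buoyant unit weight γ' = γ_sat − γ_w while the driving shear stress uses γ_sat:
FS = [c' + γ' z cos²β tanφ'] / [γ_sat z sinβ cosβ]
γ' = 18.6 − 9.81 = 8.79 kN/m³
Numerator = 5.4 + 8.79·3.5·cos²16.1°·tan26.3° = 5.4 + 8.79·3.5·0.9231·0.4942 = 19.436 kPa
Denominator = 18.6·3.5·sin16.1°·cos16.1° = 18.6·3.5·0.2773·0.9608 = 17.345 kPa
FS = 19.436 / 17.345 = 1.121

FS = 1.12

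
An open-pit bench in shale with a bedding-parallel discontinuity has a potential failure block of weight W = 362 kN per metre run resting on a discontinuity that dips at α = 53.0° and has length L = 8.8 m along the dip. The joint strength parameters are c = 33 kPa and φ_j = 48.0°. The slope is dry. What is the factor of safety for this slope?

FS = 1.84

Resolving the block weight along and normal to the plane and applying the Mohr–Coulomb strength on the joint:
N' = W cosα = 362·cos53.0° = 217.9 kN/m
Driving force T = W sinα = 362·sin53.0° = 289.1 kN/m
Resisting force R = c·L + N'·tanφ_j = 33·8.8 + 217.9·tan48.0° = 290.4 + 242.0 = 532.4 kN/m
FS = R / T = 532.4 / 289.1 = 1.841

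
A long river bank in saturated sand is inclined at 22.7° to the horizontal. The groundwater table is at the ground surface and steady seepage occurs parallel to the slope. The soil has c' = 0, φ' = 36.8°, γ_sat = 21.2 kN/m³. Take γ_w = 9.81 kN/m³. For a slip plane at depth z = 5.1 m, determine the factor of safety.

FS = 0.96

With seepage parallel to the slope and the water table at the surface, the effective normal stress on the slip plane uses the buoyant unit weight γ' = γ_sat − γ_w while the driving shear stress uses γ_sat:
FS = [c' + γ' z cos²β tanφ'] / [γ_sat z sinβ cosβ]
(For c' = 0 this reduces to FS = (γ'/γ_sat)·tanφ'/tanβ.)
γ' = 21.2 − 9.81 = 11.39 kN/m³
Numerator = 0.0 + 11.39·5.1·cos²22.7°·tan36.8° = 0.0 + 11.39·5.1·0.8511·0.7481 = 36.984 kPa
Denominator = 21.2·5.1·sin22.7°·cos22.7° = 21.2·5.1·0.3859·0.9225 = 38.492 kPa
FS = 36.984 / 38.492 = 0.961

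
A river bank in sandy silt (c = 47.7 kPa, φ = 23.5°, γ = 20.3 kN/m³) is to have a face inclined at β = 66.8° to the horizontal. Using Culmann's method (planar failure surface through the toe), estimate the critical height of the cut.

H_c = 29.10 m

Culmann's analysis gives the critical failure plane at α_cr = (β + φ)/2 = (66.8 + 23.5)/2 = 45.1°, and the critical height
H_c = (4c/γ) · sinβ cosφ / [1 − cos(β − φ)]
    = (4·47.7/20.3) · sin66.8°·cos23.5° / [1 − cos(43.3°)]
    = 9.399 · 0.9191·0.9171 / [1 − 0.7278]
    = 9.399 · 0.8429 / 0.2722
    = 29.10 m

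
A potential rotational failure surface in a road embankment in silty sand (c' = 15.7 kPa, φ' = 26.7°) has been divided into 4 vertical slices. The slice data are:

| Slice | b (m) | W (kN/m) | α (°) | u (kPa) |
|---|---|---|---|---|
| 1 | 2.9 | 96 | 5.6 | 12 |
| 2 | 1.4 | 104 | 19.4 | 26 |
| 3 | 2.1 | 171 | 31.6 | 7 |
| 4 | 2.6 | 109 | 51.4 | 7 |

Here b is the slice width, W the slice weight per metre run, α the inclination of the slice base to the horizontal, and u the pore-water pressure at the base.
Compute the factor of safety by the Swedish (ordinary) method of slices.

FS = 1.45

Ordinary method of slices: FS = Σ[c'·Δl_i + (W_i cosα_i − u_i·Δl_i)·tanφ'] / Σ W_i sinα_i, with Δl_i = b_i / cosα_i.
Slice 1: Δl = 2.9/cos5.6° = 2.914 m; N'_1 = 96·cos5.6° − 12·2.914 = 60.6; c'Δl = 45.75; W sinα = 9.4
Slice 2: Δl = 1.4/cos19.4° = 1.484 m; N'_2 = 104·cos19.4° − 26·1.484 = 59.5; c'Δl = 23.30; W sinα = 34.5
Slice 3: Δl = 2.1/cos31.6° = 2.466 m; N'_3 = 171·cos31.6° − 7·2.466 = 128.4; c'Δl = 38.71; W sinα = 89.6
Slice 4: Δl = 2.6/cos51.4° = 4.167 m; N'_4 = 109·cos51.4° − 7·4.167 = 38.8; c'Δl = 65.43; W sinα = 85.2
Σc'Δl = 173.2 kN/m; ΣN' = 287.3 kN/m; ΣW sinα = 218.7 kN/m
Resisting = 173.2 + 287.3·tan26.7° = 173.2 + 144.5 = 317.7 kN/m
FS = 317.7 / 218.7 = 1.453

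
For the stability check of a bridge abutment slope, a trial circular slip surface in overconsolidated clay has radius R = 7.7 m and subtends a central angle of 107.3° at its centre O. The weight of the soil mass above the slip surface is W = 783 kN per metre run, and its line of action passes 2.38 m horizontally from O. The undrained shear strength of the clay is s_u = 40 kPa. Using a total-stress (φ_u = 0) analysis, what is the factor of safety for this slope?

FS = 2.38

Taking moments about the centre O, the resisting moment is provided by the undrained shear strength acting along the arc:
Arc length L_a = R·θ = 7.7·(107.3°·π/180) = 7.7·1.8727 = 14.42 m
M_R = s_u·L_a·R = 40·14.42·7.7 = 4441.4 kN·m/m
M_D = W·d = 783·2.38 = 1863.5 kN·m/m
FS = M_R / M_D = 4441.4 / 1863.5 = 2.383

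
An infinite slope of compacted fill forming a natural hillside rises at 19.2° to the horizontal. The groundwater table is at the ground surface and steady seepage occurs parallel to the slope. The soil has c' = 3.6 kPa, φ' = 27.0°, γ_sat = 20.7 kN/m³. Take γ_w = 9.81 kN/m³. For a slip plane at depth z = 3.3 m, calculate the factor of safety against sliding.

FS = 0.94

With seepage parallel to the slope and the water table at the surface, the effective normal stress on the slip plane uses the buoyant unit weight γ' = γ_sat − γ_w while the driving shear stress uses γ_sat:
FS = [c' + γ' z cos²β tanφ'] / [γ_sat z sinβ cosβ]
γ' = 20.7 − 9.81 = 10.89 kN/m³
Numerator = 3.6 + 10.89·3.3·cos²19.2°·tan27.0° = 3.6 + 10.89·3.3·0.8918·0.5095 = 19.930 kPa
Denominator = 20.7·3.3·sin19.2°·cos19.2° = 20.7·3.3·0.3289·0.9444 = 21.215 kPa
FS = 19.930 / 21.215 = 0.939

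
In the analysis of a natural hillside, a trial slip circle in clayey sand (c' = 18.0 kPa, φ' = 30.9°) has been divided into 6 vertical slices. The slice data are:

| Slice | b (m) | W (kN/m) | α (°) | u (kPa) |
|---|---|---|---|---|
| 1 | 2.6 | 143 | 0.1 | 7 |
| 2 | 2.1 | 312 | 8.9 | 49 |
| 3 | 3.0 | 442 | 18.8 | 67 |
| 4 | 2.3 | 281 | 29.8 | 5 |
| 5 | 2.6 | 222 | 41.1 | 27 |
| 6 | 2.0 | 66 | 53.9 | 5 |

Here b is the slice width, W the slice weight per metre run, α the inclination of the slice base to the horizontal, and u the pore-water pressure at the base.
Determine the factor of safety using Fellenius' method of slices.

Ordinary method of slices: FS = Σ[c'·Δl_i + (W_i cosα_i − u_i·Δl_i)·tanφ'] / Σ W_i sinα_i, with Δl_i = b_i / cosα_i.
Slice 1: Δl = 2.6/cos0.1° = 2.600 m; N'_1 = 143·cos0.1° − 7·2.600 = 124.8; c'Δl = 46.80; W sinα = 0.2
Slice 2: Δl = 2.1/cos8.9° = 2.126 m; N'_2 = 312·cos8.9° − 49·2.126 = 204.1; c'Δl = 38.26; W sinα = 48.3
Slice 3: Δl = 3.0/cos18.8° = 3.169 m; N'_3 = 442·cos18.8° − 67·3.169 = 206.1; c'Δl = 57.04; W sinα = 142.4
Slice 4: Δl = 2.3/cos29.8° = 2.650 m; N'_4 = 281·cos29.8° − 5·2.650 = 230.6; c'Δl = 47.71; W sinα = 139.6
Slice 5: Δl = 2.6/cos41.1° = 3.450 m; N'_5 = 222·cos41.1° − 27·3.450 = 74.1; c'Δl = 62.10; W sinα = 145.9
Slice 6: Δl = 2.0/cos53.9° = 3.394 m; N'_6 = 66·cos53.9° − 5·3.394 = 21.9; c'Δl = 61.10; W sinα = 53.3
Σc'Δl = 313.0 kN/m; ΣN' = 861.6 kN/m; ΣW sinα = 529.9 kN/m
Resisting = 313.0 + 861.6·tan30.9° = 313.0 + 515.7 = 828.7 kN/m
FS = 828.7 / 529.9 = 1.564

FS = 1.56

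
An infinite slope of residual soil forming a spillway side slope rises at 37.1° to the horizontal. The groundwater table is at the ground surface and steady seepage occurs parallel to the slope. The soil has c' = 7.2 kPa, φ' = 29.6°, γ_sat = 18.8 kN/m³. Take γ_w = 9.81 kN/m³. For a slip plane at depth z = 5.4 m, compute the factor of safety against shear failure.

With seepage parallel to the slope and the water table at the surface, the effective normal stress on the slip plane uses the buoyant unit weight γ' = γ_sat − γ_w while the driving shear stress uses γ_sat:
FS = [c' + γ' z cos²β tanφ'] / [γ_sat z sinβ cosβ]
γ' = 18.8 − 9.81 = 8.99 kN/m³
Numerator = 7.2 + 8.99·5.4·cos²37.1°·tan29.6° = 7.2 + 8.99·5.4·0.6361·0.5681 = 24.743 kPa
Denominator = 18.8·5.4·sin37.1°·cos37.1° = 18.8·5.4·0.6032·0.7976 = 48.842 kPa
FS = 24.743 / 48.842 = 0.507

FS = 0.51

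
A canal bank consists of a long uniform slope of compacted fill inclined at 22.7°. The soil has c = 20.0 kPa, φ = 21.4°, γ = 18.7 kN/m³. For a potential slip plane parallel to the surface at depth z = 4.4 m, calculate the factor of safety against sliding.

FS = 1.62

For an infinite slope with a slip plane parallel to the surface (no pore pressure): FS = [c + γz cos²β tanφ] / [γz sinβ cosβ].
γz = 18.7·4.4 = 82.28 kN/m²
Numerator = 20.0 + 82.28·cos²22.7°·tan21.4° = 20.0 + 82.28·0.8511·0.3919 = 47.443 kPa
Denominator = 82.28·sin22.7°·cos22.7° = 82.28·0.3859·0.9225 = 29.293 kPa
FS = 47.443 / 29.293 = 1.620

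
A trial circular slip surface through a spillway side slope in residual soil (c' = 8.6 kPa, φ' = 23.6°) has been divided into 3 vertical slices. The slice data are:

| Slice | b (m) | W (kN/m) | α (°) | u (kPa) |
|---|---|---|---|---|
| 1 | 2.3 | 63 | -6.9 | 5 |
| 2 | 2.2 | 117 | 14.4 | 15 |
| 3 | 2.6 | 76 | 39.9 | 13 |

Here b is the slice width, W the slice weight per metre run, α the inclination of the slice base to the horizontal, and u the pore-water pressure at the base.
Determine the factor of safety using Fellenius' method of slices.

FS = 1.87

Ordinary method of slices: FS = Σ[c'·Δl_i + (W_i cosα_i − u_i·Δl_i)·tanφ'] / Σ W_i sinα_i, with Δl_i = b_i / cosα_i.
Slice 1: Δl = 2.3/cos(-6.9°) = 2.317 m; N'_1 = 63·cos(-6.9°) − 5·2.317 = 51.0; c'Δl = 19.92; W sinα = -7.6
Slice 2: Δl = 2.2/cos14.4° = 2.271 m; N'_2 = 117·cos14.4° − 15·2.271 = 79.3; c'Δl = 19.53; W sinα = 29.1
Slice 3: Δl = 2.6/cos39.9° = 3.389 m; N'_3 = 76·cos39.9° − 13·3.389 = 14.2; c'Δl = 29.15; W sinα = 48.8
Σc'Δl = 68.6 kN/m; ΣN' = 144.5 kN/m; ΣW sinα = 70.3 kN/m
Resisting = 68.6 + 144.5·tan23.6° = 68.6 + 63.1 = 131.7 kN/m
FS = 131.7 / 70.3 = 1.874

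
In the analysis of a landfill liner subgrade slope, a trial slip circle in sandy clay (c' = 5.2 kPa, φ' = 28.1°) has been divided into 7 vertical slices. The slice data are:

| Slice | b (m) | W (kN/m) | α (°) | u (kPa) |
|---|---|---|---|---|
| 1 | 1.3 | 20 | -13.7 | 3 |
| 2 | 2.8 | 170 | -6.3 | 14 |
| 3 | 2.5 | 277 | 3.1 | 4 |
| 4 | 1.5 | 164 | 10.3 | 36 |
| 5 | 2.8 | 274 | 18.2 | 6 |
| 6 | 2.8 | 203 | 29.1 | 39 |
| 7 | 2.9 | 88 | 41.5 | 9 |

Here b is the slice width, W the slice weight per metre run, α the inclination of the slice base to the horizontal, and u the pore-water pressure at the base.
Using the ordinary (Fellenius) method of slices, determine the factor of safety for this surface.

FS = 2.07

Ordinary method of slices: FS = Σ[c'·Δl_i + (W_i cosα_i − u_i·Δl_i)·tanφ'] / Σ W_i sinα_i, with Δl_i = b_i / cosα_i.
Slice 1: Δl = 1.3/cos(-13.7°) = 1.338 m; N'_1 = 20·cos(-13.7°) − 3·1.338 = 15.4; c'Δl = 6.96; W sinα = -4.7
Slice 2: Δl = 2.8/cos(-6.3°) = 2.817 m; N'_2 = 170·cos(-6.3°) − 14·2.817 = 129.5; c'Δl = 14.65; W sinα = -18.7
Slice 3: Δl = 2.5/cos3.1° = 2.504 m; N'_3 = 277·cos3.1° − 4·2.504 = 266.6; c'Δl = 13.02; W sinα = 15.0
Slice 4: Δl = 1.5/cos10.3° = 1.525 m; N'_4 = 164·cos10.3° − 36·1.525 = 106.5; c'Δl = 7.93; W sinα = 29.3
Slice 5: Δl = 2.8/cos18.2° = 2.947 m; N'_5 = 274·cos18.2° − 6·2.947 = 242.6; c'Δl = 15.33; W sinα = 85.6
Slice 6: Δl = 2.8/cos29.1° = 3.204 m; N'_6 = 203·cos29.1° − 39·3.204 = 52.4; c'Δl = 16.66; W sinα = 98.7
Slice 7: Δl = 2.9/cos41.5° = 3.872 m; N'_7 = 88·cos41.5° − 9·3.872 = 31.1; c'Δl = 20.13; W sinα = 58.3
Σc'Δl = 94.7 kN/m; ΣN' = 844.1 kN/m; ΣW sinα = 263.5 kN/m
Resisting = 94.7 + 844.1·tan28.1° = 94.7 + 450.7 = 545.4 kN/m
FS = 545.4 / 263.5 = 2.069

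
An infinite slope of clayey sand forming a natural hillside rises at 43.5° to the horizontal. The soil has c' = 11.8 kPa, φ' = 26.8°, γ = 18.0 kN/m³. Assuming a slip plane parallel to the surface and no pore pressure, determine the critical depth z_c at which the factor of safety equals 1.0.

Setting FS = 1.00 in FS = [c' + γz cos²β tanφ'] / [γz sinβ cosβ] and solving for z:
z = c' / [γ cosβ (FS·sinβ − cosβ·tanφ')]
  = 11.8 / [18.0·cos43.5°·(1.00·sin43.5° − cos43.5°·tan26.8°)]
  = 11.8 / [18.0·0.7254·(1.00·0.6884 − 0.7254·0.5051)]
  = 11.8 / 4.2035 = 2.807 m

z_c = 2.81 m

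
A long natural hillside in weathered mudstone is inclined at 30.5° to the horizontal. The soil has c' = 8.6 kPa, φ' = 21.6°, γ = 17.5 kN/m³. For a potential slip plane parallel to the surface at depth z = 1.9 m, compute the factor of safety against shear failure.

FS = 1.26

For an infinite slope with a slip plane parallel to the surface (no pore pressure): FS = [c' + γz cos²β tanφ'] / [γz sinβ cosβ].
γz = 17.5·1.9 = 33.25 kN/m²
Numerator = 8.6 + 33.25·cos²30.5°·tan21.6° = 8.6 + 33.25·0.7424·0.3959 = 18.373 kPa
Denominator = 33.25·sin30.5°·cos30.5° = 33.25·0.5075·0.8616 = 14.541 kPa
FS = 18.373 / 14.541 = 1.264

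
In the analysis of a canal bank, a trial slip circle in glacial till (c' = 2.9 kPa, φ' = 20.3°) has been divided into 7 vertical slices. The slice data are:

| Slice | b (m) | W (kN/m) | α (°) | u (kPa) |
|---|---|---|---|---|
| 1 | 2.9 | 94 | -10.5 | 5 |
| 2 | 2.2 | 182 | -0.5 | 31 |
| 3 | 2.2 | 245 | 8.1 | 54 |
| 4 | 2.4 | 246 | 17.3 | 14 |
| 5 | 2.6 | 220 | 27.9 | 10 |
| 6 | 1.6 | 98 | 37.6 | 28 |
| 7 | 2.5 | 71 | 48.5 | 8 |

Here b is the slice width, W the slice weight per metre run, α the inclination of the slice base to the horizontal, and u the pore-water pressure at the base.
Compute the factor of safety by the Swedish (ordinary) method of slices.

Ordinary method of slices: FS = Σ[c'·Δl_i + (W_i cosα_i − u_i·Δl_i)·tanφ'] / Σ W_i sinα_i, with Δl_i = b_i / cosα_i.
Slice 1: Δl = 2.9/cos(-10.5°) = 2.949 m; N'_1 = 94·cos(-10.5°) − 5·2.949 = 77.7; c'Δl = 8.55; W sinα = -17.1
Slice 2: Δl = 2.2/cos(-0.5°) = 2.200 m; N'_2 = 182·cos(-0.5°) − 31·2.200 = 113.8; c'Δl = 6.38; W sinα = -1.6
Slice 3: Δl = 2.2/cos8.1° = 2.222 m; N'_3 = 245·cos8.1° − 54·2.222 = 122.6; c'Δl = 6.44; W sinα = 34.5
Slice 4: Δl = 2.4/cos17.3° = 2.514 m; N'_4 = 246·cos17.3° − 14·2.514 = 199.7; c'Δl = 7.29; W sinα = 73.2
Slice 5: Δl = 2.6/cos27.9° = 2.942 m; N'_5 = 220·cos27.9° − 10·2.942 = 165.0; c'Δl = 8.53; W sinα = 102.9
Slice 6: Δl = 1.6/cos37.6° = 2.019 m; N'_6 = 98·cos37.6° − 28·2.019 = 21.1; c'Δl = 5.86; W sinα = 59.8
Slice 7: Δl = 2.5/cos48.5° = 3.773 m; N'_7 = 71·cos48.5° − 8·3.773 = 16.9; c'Δl = 10.94; W sinα = 53.2
Σc'Δl = 54.0 kN/m; ΣN' = 716.7 kN/m; ΣW sinα = 304.9 kN/m
Resisting = 54.0 + 716.7·tan20.3° = 54.0 + 265.1 = 319.1 kN/m
FS = 319.1 / 304.9 = 1.047

FS = 1.05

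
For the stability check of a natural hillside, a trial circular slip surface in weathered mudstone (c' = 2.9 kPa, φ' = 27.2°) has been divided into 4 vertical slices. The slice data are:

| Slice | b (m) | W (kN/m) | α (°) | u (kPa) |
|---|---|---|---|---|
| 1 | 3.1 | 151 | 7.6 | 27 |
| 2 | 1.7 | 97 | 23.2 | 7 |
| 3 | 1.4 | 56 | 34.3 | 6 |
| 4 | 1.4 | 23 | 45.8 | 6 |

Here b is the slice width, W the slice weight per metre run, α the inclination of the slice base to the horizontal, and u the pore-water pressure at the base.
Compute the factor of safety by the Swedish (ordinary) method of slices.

Ordinary method of slices: FS = Σ[c'·Δl_i + (W_i cosα_i − u_i·Δl_i)·tanφ'] / Σ W_i sinα_i, with Δl_i = b_i / cosα_i.
Slice 1: Δl = 3.1/cos7.6° = 3.127 m; N'_1 = 151·cos7.6° − 27·3.127 = 65.2; c'Δl = 9.07; W sinα = 20.0
Slice 2: Δl = 1.7/cos23.2° = 1.850 m; N'_2 = 97·cos23.2° − 7·1.850 = 76.2; c'Δl = 5.36; W sinα = 38.2
Slice 3: Δl = 1.4/cos34.3° = 1.695 m; N'_3 = 56·cos34.3° − 6·1.695 = 36.1; c'Δl = 4.91; W sinα = 31.6
Slice 4: Δl = 1.4/cos45.8° = 2.008 m; N'_4 = 23·cos45.8° − 6·2.008 = 4.0; c'Δl = 5.82; W sinα = 16.5
Σc'Δl = 25.2 kN/m; ΣN' = 181.5 kN/m; ΣW sinα = 106.2 kN/m
Resisting = 25.2 + 181.5·tan27.2° = 25.2 + 93.3 = 118.5 kN/m
FS = 118.5 / 106.2 = 1.115

FS = 1.12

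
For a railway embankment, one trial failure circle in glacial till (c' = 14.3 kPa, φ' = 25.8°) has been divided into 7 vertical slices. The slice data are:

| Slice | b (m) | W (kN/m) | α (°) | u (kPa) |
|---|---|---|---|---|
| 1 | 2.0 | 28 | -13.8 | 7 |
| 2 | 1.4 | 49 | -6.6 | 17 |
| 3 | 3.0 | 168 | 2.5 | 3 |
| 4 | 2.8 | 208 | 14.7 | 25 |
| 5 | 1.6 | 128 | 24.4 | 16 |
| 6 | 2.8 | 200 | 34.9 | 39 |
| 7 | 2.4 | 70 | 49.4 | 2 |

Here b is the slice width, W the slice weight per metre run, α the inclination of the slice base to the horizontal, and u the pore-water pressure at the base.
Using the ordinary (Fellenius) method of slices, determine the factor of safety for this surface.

FS = 1.84

Ordinary method of slices: FS = Σ[c'·Δl_i + (W_i cosα_i − u_i·Δl_i)·tanφ'] / Σ W_i sinα_i, with Δl_i = b_i / cosα_i.
Slice 1: Δl = 2.0/cos(-13.8°) = 2.059 m; N'_1 = 28·cos(-13.8°) − 7·2.059 = 12.8; c'Δl = 29.45; W sinα = -6.7
Slice 2: Δl = 1.4/cos(-6.6°) = 1.409 m; N'_2 = 49·cos(-6.6°) − 17·1.409 = 24.7; c'Δl = 20.15; W sinα = -5.6
Slice 3: Δl = 3.0/cos2.5° = 3.003 m; N'_3 = 168·cos2.5° − 3·3.003 = 158.8; c'Δl = 42.94; W sinα = 7.3
Slice 4: Δl = 2.8/cos14.7° = 2.895 m; N'_4 = 208·cos14.7° − 25·2.895 = 128.8; c'Δl = 41.39; W sinα = 52.8
Slice 5: Δl = 1.6/cos24.4° = 1.757 m; N'_5 = 128·cos24.4° − 16·1.757 = 88.5; c'Δl = 25.12; W sinα = 52.9
Slice 6: Δl = 2.8/cos34.9° = 3.414 m; N'_6 = 200·cos34.9° − 39·3.414 = 30.9; c'Δl = 48.82; W sinα = 114.4
Slice 7: Δl = 2.4/cos49.4° = 3.688 m; N'_7 = 70·cos49.4° − 2·3.688 = 38.2; c'Δl = 52.74; W sinα = 53.1
Σc'Δl = 260.6 kN/m; ΣN' = 482.7 kN/m; ΣW sinα = 268.3 kN/m
Resisting = 260.6 + 482.7·tan25.8° = 260.6 + 233.3 = 494.0 kN/m
FS = 494.0 / 268.3 = 1.841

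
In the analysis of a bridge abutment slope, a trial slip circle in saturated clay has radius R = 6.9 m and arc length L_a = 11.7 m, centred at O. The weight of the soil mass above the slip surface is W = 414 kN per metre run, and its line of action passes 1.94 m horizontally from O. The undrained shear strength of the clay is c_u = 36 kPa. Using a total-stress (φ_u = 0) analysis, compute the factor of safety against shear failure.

FS = 3.62

Taking moments about the centre O, the resisting moment is provided by the undrained shear strength acting along the arc:
M_R = c_u·L_a·R = 36·11.70·6.9 = 2906.3 kN·m/m
M_D = W·d = 414·1.94 = 803.2 kN·m/m
FS = M_R / M_D = 2906.3 / 803.2 = 3.619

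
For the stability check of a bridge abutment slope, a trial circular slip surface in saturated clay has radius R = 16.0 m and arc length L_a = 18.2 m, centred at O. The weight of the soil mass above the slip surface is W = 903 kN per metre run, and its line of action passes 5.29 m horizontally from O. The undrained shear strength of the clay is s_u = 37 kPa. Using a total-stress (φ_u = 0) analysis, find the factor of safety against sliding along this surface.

Taking moments about the centre O, the resisting moment is provided by the undrained shear strength acting along the arc:
M_R = s_u·L_a·R = 37·18.20·16.0 = 10774.4 kN·m/m
M_D = W·d = 903·5.29 = 4776.9 kN·m/m
FS = M_R / M_D = 10774.4 / 4776.9 = 2.256

FS = 2.26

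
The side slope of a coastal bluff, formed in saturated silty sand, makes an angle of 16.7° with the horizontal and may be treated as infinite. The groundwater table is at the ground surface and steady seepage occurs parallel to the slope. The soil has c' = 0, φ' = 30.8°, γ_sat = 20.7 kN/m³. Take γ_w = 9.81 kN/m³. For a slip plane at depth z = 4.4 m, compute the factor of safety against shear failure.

With seepage parallel to the slope and the water table at the surface, the effective normal stress on the slip plane uses the buoyant unit weight γ' = γ_sat − γ_w while the driving shear stress uses γ_sat:
FS = [c' + γ' z cos²β tanφ'] / [γ_sat z sinβ cosβ]
(For c' = 0 this reduces to FS = (γ'/γ_sat)·tanφ'/tanβ.)
γ' = 20.7 − 9.81 = 10.89 kN/m³
Numerator = 0.0 + 10.89·4.4·cos²16.7°·tan30.8° = 0.0 + 10.89·4.4·0.9174·0.5961 = 26.205 kPa
Denominator = 20.7·4.4·sin16.7°·cos16.7° = 20.7·4.4·0.2874·0.9578 = 25.069 kPa
FS = 26.205 / 25.069 = 1.045

FS = 1.05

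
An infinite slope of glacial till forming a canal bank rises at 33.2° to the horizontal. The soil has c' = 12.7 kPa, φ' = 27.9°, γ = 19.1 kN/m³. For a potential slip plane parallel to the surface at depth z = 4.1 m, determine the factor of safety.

For an infinite slope with a slip plane parallel to the surface (no pore pressure): FS = [c' + γz cos²β tanφ'] / [γz sinβ cosβ].
γz = 19.1·4.1 = 78.31 kN/m²
Numerator = 12.7 + 78.31·cos²33.2°·tan27.9° = 12.7 + 78.31·0.7002·0.5295 = 41.731 kPa
Denominator = 78.31·sin33.2°·cos33.2° = 78.31·0.5476·0.8368 = 35.880 kPa
FS = 41.731 / 35.880 = 1.163

FS = 1.16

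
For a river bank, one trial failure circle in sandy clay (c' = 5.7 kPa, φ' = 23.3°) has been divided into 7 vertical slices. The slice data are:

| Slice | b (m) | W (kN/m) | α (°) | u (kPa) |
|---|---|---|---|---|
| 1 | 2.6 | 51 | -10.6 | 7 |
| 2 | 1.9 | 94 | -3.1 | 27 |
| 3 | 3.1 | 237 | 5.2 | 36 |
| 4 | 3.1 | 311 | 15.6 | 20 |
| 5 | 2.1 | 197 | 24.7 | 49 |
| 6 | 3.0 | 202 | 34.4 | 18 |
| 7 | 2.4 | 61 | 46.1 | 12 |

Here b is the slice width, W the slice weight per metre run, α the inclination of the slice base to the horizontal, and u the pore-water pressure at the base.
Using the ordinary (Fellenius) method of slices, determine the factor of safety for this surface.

Ordinary method of slices: FS = Σ[c'·Δl_i + (W_i cosα_i − u_i·Δl_i)·tanφ'] / Σ W_i sinα_i, with Δl_i = b_i / cosα_i.
Slice 1: Δl = 2.6/cos(-10.6°) = 2.645 m; N'_1 = 51·cos(-10.6°) − 7·2.645 = 31.6; c'Δl = 15.08; W sinα = -9.4
Slice 2: Δl = 1.9/cos(-3.1°) = 1.903 m; N'_2 = 94·cos(-3.1°) − 27·1.903 = 42.5; c'Δl = 10.85; W sinα = -5.1
Slice 3: Δl = 3.1/cos5.2° = 3.113 m; N'_3 = 237·cos5.2° − 36·3.113 = 124.0; c'Δl = 17.74; W sinα = 21.5
Slice 4: Δl = 3.1/cos15.6° = 3.219 m; N'_4 = 311·cos15.6° − 20·3.219 = 235.2; c'Δl = 18.35; W sinα = 83.6
Slice 5: Δl = 2.1/cos24.7° = 2.311 m; N'_5 = 197·cos24.7° − 49·2.311 = 65.7; c'Δl = 13.18; W sinα = 82.3
Slice 6: Δl = 3.0/cos34.4° = 3.636 m; N'_6 = 202·cos34.4° − 18·3.636 = 101.2; c'Δl = 20.72; W sinα = 114.1
Slice 7: Δl = 2.4/cos46.1° = 3.461 m; N'_7 = 61·cos46.1° − 12·3.461 = 0.8; c'Δl = 19.73; W sinα = 44.0
Σc'Δl = 115.6 kN/m; ΣN' = 600.9 kN/m; ΣW sinα = 331.0 kN/m
Resisting = 115.6 + 600.9·tan23.3° = 115.6 + 258.8 = 374.4 kN/m
FS = 374.4 / 331.0 = 1.131

FS = 1.13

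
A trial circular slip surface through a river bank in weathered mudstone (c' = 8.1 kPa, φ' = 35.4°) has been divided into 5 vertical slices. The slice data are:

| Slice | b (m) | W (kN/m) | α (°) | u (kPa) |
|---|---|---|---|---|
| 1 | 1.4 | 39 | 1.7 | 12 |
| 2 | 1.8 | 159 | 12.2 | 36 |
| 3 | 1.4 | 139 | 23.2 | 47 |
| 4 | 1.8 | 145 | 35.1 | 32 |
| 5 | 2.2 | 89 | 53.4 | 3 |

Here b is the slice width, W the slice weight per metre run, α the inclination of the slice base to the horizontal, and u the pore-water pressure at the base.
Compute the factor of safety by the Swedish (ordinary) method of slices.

FS = 1.10

Ordinary method of slices: FS = Σ[c'·Δl_i + (W_i cosα_i − u_i·Δl_i)·tanφ'] / Σ W_i sinα_i, with Δl_i = b_i / cosα_i.
Slice 1: Δl = 1.4/cos1.7° = 1.401 m; N'_1 = 39·cos1.7° − 12·1.401 = 22.2; c'Δl = 11.34; W sinα = 1.2
Slice 2: Δl = 1.8/cos12.2° = 1.842 m; N'_2 = 159·cos12.2° − 36·1.842 = 89.1; c'Δl = 14.92; W sinα = 33.6
Slice 3: Δl = 1.4/cos23.2° = 1.523 m; N'_3 = 139·cos23.2° − 47·1.523 = 56.2; c'Δl = 12.34; W sinα = 54.8
Slice 4: Δl = 1.8/cos35.1° = 2.200 m; N'_4 = 145·cos35.1° − 32·2.200 = 48.2; c'Δl = 17.82; W sinα = 83.4
Slice 5: Δl = 2.2/cos53.4° = 3.690 m; N'_5 = 89·cos53.4° − 3·3.690 = 42.0; c'Δl = 29.89; W sinα = 71.5
Σc'Δl = 86.3 kN/m; ΣN' = 257.7 kN/m; ΣW sinα = 244.3 kN/m
Resisting = 86.3 + 257.7·tan35.4° = 86.3 + 183.1 = 269.4 kN/m
FS = 269.4 / 244.3 = 1.103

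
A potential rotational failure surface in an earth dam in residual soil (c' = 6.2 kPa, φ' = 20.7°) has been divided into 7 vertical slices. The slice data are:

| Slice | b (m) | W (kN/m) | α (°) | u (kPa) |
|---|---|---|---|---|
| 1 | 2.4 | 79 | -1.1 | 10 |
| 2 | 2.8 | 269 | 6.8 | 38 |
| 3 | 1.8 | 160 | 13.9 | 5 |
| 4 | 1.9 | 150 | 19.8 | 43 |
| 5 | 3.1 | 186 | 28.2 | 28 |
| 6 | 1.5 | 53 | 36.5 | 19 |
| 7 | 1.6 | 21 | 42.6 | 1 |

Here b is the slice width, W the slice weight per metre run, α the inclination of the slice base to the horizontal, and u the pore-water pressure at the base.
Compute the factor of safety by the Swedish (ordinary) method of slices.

Ordinary method of slices: FS = Σ[c'·Δl_i + (W_i cosα_i − u_i·Δl_i)·tanφ'] / Σ W_i sinα_i, with Δl_i = b_i / cosα_i.
Slice 1: Δl = 2.4/cos(-1.1°) = 2.400 m; N'_1 = 79·cos(-1.1°) − 10·2.400 = 55.0; c'Δl = 14.88; W sinα = -1.5
Slice 2: Δl = 2.8/cos6.8° = 2.820 m; N'_2 = 269·cos6.8° − 38·2.820 = 160.0; c'Δl = 17.48; W sinα = 31.9
Slice 3: Δl = 1.8/cos13.9° = 1.854 m; N'_3 = 160·cos13.9° − 5·1.854 = 146.0; c'Δl = 11.50; W sinα = 38.4
Slice 4: Δl = 1.9/cos19.8° = 2.019 m; N'_4 = 150·cos19.8° − 43·2.019 = 54.3; c'Δl = 12.52; W sinα = 50.8
Slice 5: Δl = 3.1/cos28.2° = 3.518 m; N'_5 = 186·cos28.2° − 28·3.518 = 65.4; c'Δl = 21.81; W sinα = 87.9
Slice 6: Δl = 1.5/cos36.5° = 1.866 m; N'_6 = 53·cos36.5° − 19·1.866 = 7.2; c'Δl = 11.57; W sinα = 31.5
Slice 7: Δl = 1.6/cos42.6° = 2.174 m; N'_7 = 21·cos42.6° − 1·2.174 = 13.3; c'Δl = 13.48; W sinα = 14.2
Σc'Δl = 103.2 kN/m; ΣN' = 501.1 kN/m; ΣW sinα = 253.2 kN/m
Resisting = 103.2 + 501.1·tan20.7° = 103.2 + 189.4 = 292.6 kN/m
FS = 292.6 / 253.2 = 1.156

FS = 1.16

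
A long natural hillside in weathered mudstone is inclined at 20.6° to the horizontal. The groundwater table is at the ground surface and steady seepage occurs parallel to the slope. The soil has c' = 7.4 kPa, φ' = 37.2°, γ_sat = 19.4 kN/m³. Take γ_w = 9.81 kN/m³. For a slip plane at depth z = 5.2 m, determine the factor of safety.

FS = 1.22

With seepage parallel to the slope and the water table at the surface, the effective normal stress on the slip plane uses the buoyant unit weight γ' = γ_sat − γ_w while the driving shear stress uses γ_sat:
FS = [c' + γ' z cos²β tanφ'] / [γ_sat z sinβ cosβ]
γ' = 19.4 − 9.81 = 9.59 kN/m³
Numerator = 7.4 + 9.59·5.2·cos²20.6°·tan37.2° = 7.4 + 9.59·5.2·0.8762·0.7590 = 40.566 kPa
Denominator = 19.4·5.2·sin20.6°·cos20.6° = 19.4·5.2·0.3518·0.9361 = 33.224 kPa
FS = 40.566 / 33.224 = 1.221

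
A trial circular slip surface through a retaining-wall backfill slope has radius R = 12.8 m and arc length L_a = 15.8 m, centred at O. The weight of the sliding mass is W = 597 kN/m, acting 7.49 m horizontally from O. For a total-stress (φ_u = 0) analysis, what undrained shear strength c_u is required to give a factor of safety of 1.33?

c_u = 29.4 kPa

FS = c_u·L_a·R / (W·d), so c_u = FS·W·d / (L_a·R).
c_u = 1.33·597·7.49 / (15.80·12.8) = 5947.1 / 202.24 = 29.41 kPa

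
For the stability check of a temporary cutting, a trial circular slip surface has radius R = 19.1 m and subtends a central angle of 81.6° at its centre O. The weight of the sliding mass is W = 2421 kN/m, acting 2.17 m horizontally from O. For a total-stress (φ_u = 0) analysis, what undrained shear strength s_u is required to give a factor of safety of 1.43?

FS = s_u·L_a·R / (W·d), so s_u = FS·W·d / (L_a·R).
Arc length L_a = R·θ = 19.1·(81.6°·π/180) = 19.1·1.4242 = 27.20 m
s_u = 1.43·2421·2.17 / (27.20·19.1) = 7512.6 / 519.56 = 14.46 kPa

s_u = 14.5 kPa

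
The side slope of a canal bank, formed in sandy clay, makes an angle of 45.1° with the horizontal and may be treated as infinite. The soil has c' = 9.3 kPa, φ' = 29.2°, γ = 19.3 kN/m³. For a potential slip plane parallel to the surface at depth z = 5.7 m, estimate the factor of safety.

FS = 0.73

For an infinite slope with a slip plane parallel to the surface (no pore pressure): FS = [c' + γz cos²β tanφ'] / [γz sinβ cosβ].
γz = 19.3·5.7 = 110.01 kN/m²
Numerator = 9.3 + 110.01·cos²45.1°·tan29.2° = 9.3 + 110.01·0.4983·0.5589 = 39.934 kPa
Denominator = 110.01·sin45.1°·cos45.1° = 110.01·0.7083·0.7059 = 55.005 kPa
FS = 39.934 / 55.005 = 0.726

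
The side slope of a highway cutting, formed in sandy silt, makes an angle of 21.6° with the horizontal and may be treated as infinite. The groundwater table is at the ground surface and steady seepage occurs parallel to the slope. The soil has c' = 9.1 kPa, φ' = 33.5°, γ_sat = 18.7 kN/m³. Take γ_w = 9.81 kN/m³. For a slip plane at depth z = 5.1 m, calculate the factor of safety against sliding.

With seepage parallel to the slope and the water table at the surface, the effective normal stress on the slip plane uses the buoyant unit weight γ' = γ_sat − γ_w while the driving shear stress uses γ_sat:
FS = [c' + γ' z cos²β tanφ'] / [γ_sat z sinβ cosβ]
γ' = 18.7 − 9.81 = 8.89 kN/m³
Numerator = 9.1 + 8.89·5.1·cos²21.6°·tan33.5° = 9.1 + 8.89·5.1·0.8645·0.6619 = 35.043 kPa
Denominator = 18.7·5.1·sin21.6°·cos21.6° = 18.7·5.1·0.3681·0.9298 = 32.643 kPa
FS = 35.043 / 32.643 = 1.074

FS = 1.07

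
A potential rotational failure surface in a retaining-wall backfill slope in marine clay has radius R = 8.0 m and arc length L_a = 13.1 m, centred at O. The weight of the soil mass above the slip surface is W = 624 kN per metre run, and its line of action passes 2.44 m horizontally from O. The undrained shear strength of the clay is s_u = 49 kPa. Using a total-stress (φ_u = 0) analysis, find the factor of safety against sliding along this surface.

FS = 3.37

Taking moments about the centre O, the resisting moment is provided by the undrained shear strength acting along the arc:
M_R = s_u·L_a·R = 49·13.10·8.0 = 5135.2 kN·m/m
M_D = W·d = 624·2.44 = 1522.6 kN·m/m
FS = M_R / M_D = 5135.2 / 1522.6 = 3.373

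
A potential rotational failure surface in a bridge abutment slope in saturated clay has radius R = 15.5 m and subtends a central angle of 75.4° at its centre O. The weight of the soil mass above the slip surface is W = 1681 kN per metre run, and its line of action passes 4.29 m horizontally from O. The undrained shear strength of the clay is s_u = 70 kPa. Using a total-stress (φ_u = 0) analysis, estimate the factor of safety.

Taking moments about the centre O, the resisting moment is provided by the undrained shear strength acting along the arc:
Arc length L_a = R·θ = 15.5·(75.4°·π/180) = 15.5·1.3160 = 20.40 m
M_R = s_u·L_a·R = 70·20.40·15.5 = 22131.5 kN·m/m
M_D = W·d = 1681·4.29 = 7211.5 kN·m/m
FS = M_R / M_D = 22131.5 / 7211.5 = 3.069

FS = 3.07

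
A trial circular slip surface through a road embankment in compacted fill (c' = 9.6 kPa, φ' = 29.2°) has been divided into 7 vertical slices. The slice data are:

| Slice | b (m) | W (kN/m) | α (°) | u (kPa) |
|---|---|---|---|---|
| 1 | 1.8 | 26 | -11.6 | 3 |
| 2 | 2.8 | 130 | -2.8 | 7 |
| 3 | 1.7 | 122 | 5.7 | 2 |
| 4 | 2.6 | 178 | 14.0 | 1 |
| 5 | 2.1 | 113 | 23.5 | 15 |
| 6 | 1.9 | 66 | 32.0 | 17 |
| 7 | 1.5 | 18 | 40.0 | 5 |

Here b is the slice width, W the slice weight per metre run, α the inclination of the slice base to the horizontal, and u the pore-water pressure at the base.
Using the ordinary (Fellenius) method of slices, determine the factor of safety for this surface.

FS = 3.21

Ordinary method of slices: FS = Σ[c'·Δl_i + (W_i cosα_i − u_i·Δl_i)·tanφ'] / Σ W_i sinα_i, with Δl_i = b_i / cosα_i.
Slice 1: Δl = 1.8/cos(-11.6°) = 1.838 m; N'_1 = 26·cos(-11.6°) − 3·1.838 = 20.0; c'Δl = 17.64; W sinα = -5.2
Slice 2: Δl = 2.8/cos(-2.8°) = 2.803 m; N'_2 = 130·cos(-2.8°) − 7·2.803 = 110.2; c'Δl = 26.91; W sinα = -6.4
Slice 3: Δl = 1.7/cos5.7° = 1.708 m; N'_3 = 122·cos5.7° − 2·1.708 = 118.0; c'Δl = 16.40; W sinα = 12.1
Slice 4: Δl = 2.6/cos14.0° = 2.680 m; N'_4 = 178·cos14.0° − 1·2.680 = 170.0; c'Δl = 25.72; W sinα = 43.1
Slice 5: Δl = 2.1/cos23.5° = 2.290 m; N'_5 = 113·cos23.5° − 15·2.290 = 69.3; c'Δl = 21.98; W sinα = 45.1
Slice 6: Δl = 1.9/cos32.0° = 2.240 m; N'_6 = 66·cos32.0° − 17·2.240 = 17.9; c'Δl = 21.51; W sinα = 35.0
Slice 7: Δl = 1.5/cos40.0° = 1.958 m; N'_7 = 18·cos40.0° − 5·1.958 = 4.0; c'Δl = 18.80; W sinα = 11.6
Σc'Δl = 149.0 kN/m; ΣN' = 509.4 kN/m; ΣW sinα = 135.2 kN/m
Resisting = 149.0 + 509.4·tan29.2° = 149.0 + 284.7 = 433.6 kN/m
FS = 433.6 / 135.2 = 3.207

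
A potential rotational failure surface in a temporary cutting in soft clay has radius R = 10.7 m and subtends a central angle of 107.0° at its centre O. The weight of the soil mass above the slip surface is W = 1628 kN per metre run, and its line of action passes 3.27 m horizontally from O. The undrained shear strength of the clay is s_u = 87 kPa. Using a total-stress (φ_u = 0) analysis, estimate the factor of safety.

Taking moments about the centre O, the resisting moment is provided by the undrained shear strength acting along the arc:
Arc length L_a = R·θ = 10.7·(107.0°·π/180) = 10.7·1.8675 = 19.98 m
M_R = s_u·L_a·R = 87·19.98·10.7 = 18601.5 kN·m/m
M_D = W·d = 1628·3.27 = 5323.6 kN·m/m
FS = M_R / M_D = 18601.5 / 5323.6 = 3.494

FS = 3.49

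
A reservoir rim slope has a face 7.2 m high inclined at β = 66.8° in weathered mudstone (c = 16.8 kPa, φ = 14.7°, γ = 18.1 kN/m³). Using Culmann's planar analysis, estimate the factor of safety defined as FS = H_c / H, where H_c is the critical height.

FS = 1.19

H_c = (4c/γ) · sinβ cosφ / [1 − cos(β − φ)]
    = (4·16.8/18.1) · sin66.8°·cos14.7° / [1 − cos52.1°]
    = 3.713 · 0.8890 / 0.3857 = 8.56 m
FS = H_c / H = 8.56 / 7.2 = 1.189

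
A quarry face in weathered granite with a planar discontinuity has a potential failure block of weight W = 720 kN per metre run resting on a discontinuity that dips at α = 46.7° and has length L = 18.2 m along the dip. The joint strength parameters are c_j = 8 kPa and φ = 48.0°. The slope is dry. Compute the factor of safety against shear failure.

FS = 1.32

Resolving the block weight along and normal to the plane and applying the Mohr–Coulomb strength on the joint:
N' = W cosα = 720·cos46.7° = 493.8 kN/m
Driving force T = W sinα = 720·sin46.7° = 524.0 kN/m
Resisting force R = c_j·L + N'·tanφ = 8·18.2 + 493.8·tan48.0° = 145.6 + 548.4 = 694.0 kN/m
FS = R / T = 694.0 / 524.0 = 1.324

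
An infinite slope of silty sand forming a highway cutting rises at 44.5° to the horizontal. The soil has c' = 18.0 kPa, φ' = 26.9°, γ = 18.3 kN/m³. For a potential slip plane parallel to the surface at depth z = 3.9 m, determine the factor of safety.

For an infinite slope with a slip plane parallel to the surface (no pore pressure): FS = [c' + γz cos²β tanφ'] / [γz sinβ cosβ].
γz = 18.3·3.9 = 71.37 kN/m²
Numerator = 18.0 + 71.37·cos²44.5°·tan26.9° = 18.0 + 71.37·0.5087·0.5073 = 36.420 kPa
Denominator = 71.37·sin44.5°·cos44.5° = 71.37·0.7009·0.7133 = 35.680 kPa
FS = 36.420 / 35.680 = 1.021

FS = 1.02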